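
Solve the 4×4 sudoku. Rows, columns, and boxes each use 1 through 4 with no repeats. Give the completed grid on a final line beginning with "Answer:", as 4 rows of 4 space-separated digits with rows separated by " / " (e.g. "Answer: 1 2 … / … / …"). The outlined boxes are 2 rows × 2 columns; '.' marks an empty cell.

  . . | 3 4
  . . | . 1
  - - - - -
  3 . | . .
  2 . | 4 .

Step 1. [r2c2∈{2,3,4}] row 2 places 3 nowhere but r2c2, so r2c2=3.
Step 2. [r3c3∈{1,2}] in col 3, 1 fits only at r3c3 ⇒ r3c3=1.
Step 3. [r1c2∈{1,2}] r1c2 is the only open cell in row 1 admitting 2, so r1c2=2.
Step 4. [r4c4∈{3}] r4c4's peers cover all but 3, so r4c4=3.
Step 5. [r3c2∈{4}] nothing but 4 survives at r3c2 ⇒ r3c2=4.
Step 6. [r2c3∈{2}] r2c3 is down to just 2 ⇒ r2c3=2.
Step 7. [r4c2∈{1}] r4c2 is down to just 1 ⇒ r4c2=1.
Step 8. [r2c1∈{4}] only 4 remains possible at r2c1. So r2c1=4.
Step 9. [r3c4∈{2}] nothing but 2 survives at r3c4, so r3c4=2.
Step 10. [r1c1∈{1}] nothing but 1 survives at r1c1 ⇒ r1c1=1.

Answer: 1 2 3 4 / 4 3 2 1 / 3 4 1 2 / 2 1 4 3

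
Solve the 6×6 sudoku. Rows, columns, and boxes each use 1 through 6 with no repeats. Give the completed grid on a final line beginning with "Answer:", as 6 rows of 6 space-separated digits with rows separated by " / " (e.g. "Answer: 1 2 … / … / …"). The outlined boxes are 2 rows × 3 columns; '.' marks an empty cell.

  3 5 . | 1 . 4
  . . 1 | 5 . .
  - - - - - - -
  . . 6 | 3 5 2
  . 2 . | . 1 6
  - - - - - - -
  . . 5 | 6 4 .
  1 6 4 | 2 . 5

Step 1. [r2c1∈{2,4,6}] in col 1, 6 fits only at r2c1, so r2c1=6.
Step 2. [r2c6∈{3}] r2c6's peers cover all but 3 ⇒ r2c6=3.
Step 3. [r3c1∈{4}] only 4 remains possible at r3c1, so r3c1=4.
Step 4. [r2c5∈{2}] nothing but 2 survives at r2c5. So r2c5=2.
Step 5. [r6c5∈{3}] r6c5 has the single candidate 3, so r6c5=3.
Step 6. [r4c1∈{5}] nothing but 5 survives at r4c1, so r4c1=5.
Step 7. [r5c1∈{2}] r5c1 is down to just 2 ⇒ r5c1=2.
Step 8. [r3c2∈{1}] r3c2 has the single candidate 1. So r3c2=1.
Step 9. [r1c3∈{2}] only 2 remains possible at r1c3, so r1c3=2.
Step 10. [r2c2∈{4}] nothing but 4 survives at r2c2. So r2c2=4.
Step 11. [r4c4∈{4}] r4c4's peers cover all but 4. So r4c4=4.
Step 12. [r5c6∈{1}] r5c6 is down to just 1 ⇒ r5c6=1.
Step 13. [r4c3∈{3}] r4c3 has the single candidate 3, so r4c3=3.
Step 14. [r5c2∈{3}] r5c2's peers cover all but 3 ⇒ r5c2=3.
Step 15. [r1c5∈{6}] r1c5's peers cover all but 6, so r1c5=6.

Answer: 3 5 2 1 6 4 / 6 4 1 5 2 3 / 4 1 6 3 5 2 / 5 2 3 4 1 6 / 2 3 5 6 4 1 / 1 6 4 2 3 5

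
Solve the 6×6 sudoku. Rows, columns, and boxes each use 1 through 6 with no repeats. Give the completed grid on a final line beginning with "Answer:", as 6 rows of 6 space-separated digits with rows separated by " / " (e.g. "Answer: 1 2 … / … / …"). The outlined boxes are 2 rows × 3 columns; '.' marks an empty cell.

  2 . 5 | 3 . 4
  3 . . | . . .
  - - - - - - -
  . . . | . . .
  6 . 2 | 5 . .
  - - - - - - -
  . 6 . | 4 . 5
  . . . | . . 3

Step 1. [r1c5∈{1,6}] row 1 places 6 nowhere but r1c5, so r1c5=6.
Step 2. [r5c1∈{1}] r5c1's peers cover all but 1. So r5c1=1.
Step 3. [r4c6∈{1}] r4c6 is down to just 1. So r4c6=1.
Step 4. [r5c5∈{2}] only 2 remains possible at r5c5. So r5c5=2.
Step 5. [r6c3∈{4}] r6c3's peers cover all but 4. So r6c3=4.
Step 6. [r3c1∈{4,5}] r3c1 is the only open cell in col 1 admitting 4. So r3c1=4.
Step 7. [r3c2∈{1,3,5}] 5 has one home in row 3: r3c2 ⇒ r3c2=5.
Step 8. [r2c6∈{2}] only 2 remains possible at r2c6. So r2c6=2.
Step 9. [r2c4∈{1}] nothing but 1 survives at r2c4 ⇒ r2c4=1.
Step 10. [r4c2∈{3}] r4c2 has the single candidate 3 ⇒ r4c2=3.
Step 11. [r3c4∈{2,6}] across row 3, 2 lands solely at r3c4, so r3c4=2.
Step 12. [r3c5∈{3}] only 3 remains possible at r3c5, so r3c5=3.
Step 13. [r6c1∈{5}] r6c1 is down to just 5, so r6c1=5.
Step 14. [r2c3∈{6}] only 6 remains possible at r2c3. So r2c3=6.
Step 15. [r1c2∈{1}] r1c2 has the single candidate 1, so r1c2=1.
Step 16. [r5c3∈{3}] r5c3's peers cover all but 3, so r5c3=3.
Step 17. [r6c2∈{2}] r6c2 has the single candidate 2, so r6c2=2.
Step 18. [r6c4∈{6}] nothing but 6 survives at r6c4 ⇒ r6c4=6.
Step 19. [r3c6∈{6}] r3c6's peers cover all but 6. So r3c6=6.
Step 20. [r3c3∈{1}] r3c3 is down to just 1, so r3c3=1.
Step 21. [r6c5∈{1}] only 1 remains possible at r6c5 ⇒ r6c5=1.
Step 22. [r2c2∈{4}] r2c2's peers cover all but 4 ⇒ r2c2=4.
Step 23. [r2c5∈{5}] nothing but 5 survives at r2c5. So r2c5=5.
Step 24. [r4c5∈{4}] r4c5 is down to just 4 ⇒ r4c5=4.

Answer: 2 1 5 3 6 4 / 3 4 6 1 5 2 / 4 5 1 2 3 6 / 6 3 2 5 4 1 / 1 6 3 4 2 5 / 5 2 4 6 1 3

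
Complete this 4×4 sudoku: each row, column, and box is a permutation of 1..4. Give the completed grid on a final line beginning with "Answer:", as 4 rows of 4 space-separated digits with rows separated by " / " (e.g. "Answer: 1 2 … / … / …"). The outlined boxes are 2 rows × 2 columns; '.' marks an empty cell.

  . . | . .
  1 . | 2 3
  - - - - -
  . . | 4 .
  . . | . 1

Step 1. [r2c2∈{4}] r2c2 is down to just 4, so r2c2=4.
Step 2. [r4c1∈{2,3,4}] 4 has one home in row 4: r4c1 ⇒ r4c1=4.
Step 3. [r4c2∈{2,3}] row 4 places 2 nowhere but r4c2, so r4c2=2.
Step 4. [r3c1∈{3}] r3c1 is down to just 3 ⇒ r3c1=3.
Step 5. [r1c4∈{4}] r1c4's peers cover all but 4. So r1c4=4.
Step 6. [r3c4∈{2}] r3c4 is down to just 2. So r3c4=2.
Step 7. [r3c2∈{1}] nothing but 1 survives at r3c2. So r3c2=1.
Step 8. [r1c2∈{3}] r1c2's peers cover all but 3. So r1c2=3.
Step 9. [r1c3∈{1}] r1c3's peers cover all but 1, so r1c3=1.
Step 10. [r4c3∈{3}] nothing but 3 survives at r4c3, so r4c3=3.
Step 11. [r1c1∈{2}] only 2 remains possible at r1c1, so r1c1=2.

Answer: 2 3 1 4 / 1 4 2 3 / 3 1 4 2 / 4 2 3 1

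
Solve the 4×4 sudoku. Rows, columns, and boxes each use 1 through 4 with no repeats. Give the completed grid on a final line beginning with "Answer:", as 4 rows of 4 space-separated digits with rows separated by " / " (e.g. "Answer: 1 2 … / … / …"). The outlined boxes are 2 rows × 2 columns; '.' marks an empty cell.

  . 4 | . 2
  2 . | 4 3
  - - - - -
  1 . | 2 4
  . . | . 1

Step 1. [r3c2∈{3}] only 3 remains possible at r3c2. So r3c2=3.
Step 2. [r1c1∈{3}] nothing but 3 survives at r1c1 ⇒ r1c1=3.
Step 3. [r1c3∈{1}] r1c3's peers cover all but 1, so r1c3=1.
Step 4. [r4c3∈{3}] r4c3 has the single candidate 3, so r4c3=3.
Step 5. [r2c2∈{1}] only 1 remains possible at r2c2, so r2c2=1.
Step 6. [r4c2∈{2}] only 2 remains possible at r4c2. So r4c2=2.
Step 7. [r4c1∈{4}] nothing but 4 survives at r4c1 ⇒ r4c1=4.

Answer: 3 4 1 2 / 2 1 4 3 / 1 3 2 4 / 4 2 3 1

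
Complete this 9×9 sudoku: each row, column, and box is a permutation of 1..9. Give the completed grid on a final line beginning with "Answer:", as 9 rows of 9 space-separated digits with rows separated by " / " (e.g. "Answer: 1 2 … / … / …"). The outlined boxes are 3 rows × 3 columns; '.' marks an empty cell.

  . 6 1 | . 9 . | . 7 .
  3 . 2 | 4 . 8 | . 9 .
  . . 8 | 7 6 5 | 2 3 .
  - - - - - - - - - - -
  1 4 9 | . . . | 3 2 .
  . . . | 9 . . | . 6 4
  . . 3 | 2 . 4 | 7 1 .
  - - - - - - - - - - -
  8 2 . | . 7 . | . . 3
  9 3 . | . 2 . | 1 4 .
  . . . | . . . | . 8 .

Step 1. [r8c6∈{6}] r8c6's peers cover all but 6, so r8c6=6.
Step 2. [r7c8∈{5}] r7c8 has the single candidate 5 ⇒ r7c8=5.
Step 3. [r9c5∈{1,3,4,5}] col 5 places 4 nowhere but r9c5. So r9c5=4.
Step 4. [r5c5∈{1,3,5,8}] r5c5 is the only open cell in col 5 admitting 3, so r5c5=3.
Step 5. [r9c2∈{1,5,7}] in col 2, 1 fits only at r9c2 ⇒ r9c2=1.
Step 6. [r9c9∈{2,6,7,9}] across row 9, 2 lands solely at r9c9, so r9c9=2.
Step 7. [r1c7∈{4,5,8}] col 7 places 4 nowhere but r1c7, so r1c7=4.
Step 8. [r1c1∈{5}] only 5 remains possible at r1c1. So r1c1=5.
Step 9. [r5c7∈{5,8}] 8 has one home in col 7: r5c7 ⇒ r5c7=8.
Step 10. [r4c9∈{5}] r4c9 is down to just 5. So r4c9=5.
Step 11. [r6c5∈{5,8}] in col 5, 5 fits only at r6c5, so r6c5=5.
Step 12. [r5c2∈{5,7}] in col 2, 5 fits only at r5c2, so r5c2=5.
Step 13. [r5c3∈{7}] r5c3 is down to just 7. So r5c3=7.
Step 14. [r2c9∈{1,6}] r2c9 is the only open cell in col 9 admitting 6 ⇒ r2c9=6.
Step 15. [r1c4∈{3}] r1c4's peers cover all but 3. So r1c4=3.
Step 16. [r9c4∈{5}] r9c4 is down to just 5, so r9c4=5.
Step 17. [r9c3∈{6}] r9c3's peers cover all but 6 ⇒ r9c3=6.
Step 18. [r9c7∈{9}] r9c7's peers cover all but 9. So r9c7=9.
Step 19. [r5c6∈{1}] only 1 remains possible at r5c6 ⇒ r5c6=1.
Step 20. [r4c5∈{8}] r4c5 is down to just 8, so r4c5=8.
Step 21. [r2c2∈{7}] nothing but 7 survives at r2c2, so r2c2=7.
Step 22. [r7c6∈{9}] r7c6 has the single candidate 9, so r7c6=9.
Step 23. [r8c4∈{8}] only 8 remains possible at r8c4. So r8c4=8.
Step 24. [r1c9∈{8}] r1c9 has the single candidate 8. So r1c9=8.
Step 25. [r5c1∈{2}] r5c1 has the single candidate 2, so r5c1=2.
Step 26. [r7c4∈{1}] r7c4 is down to just 1. So r7c4=1.
Step 27. [r8c9∈{7}] r8c9 has the single candidate 7. So r8c9=7.
Step 28. [r3c9∈{1}] only 1 remains possible at r3c9. So r3c9=1.
Step 29. [r7c3∈{4}] r7c3 is down to just 4, so r7c3=4.
Step 30. [r4c4∈{6}] r4c4 has the single candidate 6, so r4c4=6.
Step 31. [r7c7∈{6}] r7c7's peers cover all but 6, so r7c7=6.
Step 32. [r3c2∈{9}] nothing but 9 survives at r3c2 ⇒ r3c2=9.
Step 33. [r2c5∈{1}] r2c5 has the single candidate 1. So r2c5=1.
Step 34. [r6c1∈{6}] r6c1's peers cover all but 6. So r6c1=6.
Step 35. [r9c6∈{3}] r9c6 has the single candidate 3, so r9c6=3.
Step 36. [r8c3∈{5}] only 5 remains possible at r8c3, so r8c3=5.
Step 37. [r2c7∈{5}] only 5 remains possible at r2c7 ⇒ r2c7=5.
Step 38. [r1c6∈{2}] nothing but 2 survives at r1c6, so r1c6=2.
Step 39. [r3c1∈{4}] nothing but 4 survives at r3c1, so r3c1=4.
Step 40. [r6c2∈{8}] r6c2's peers cover all but 8, so r6c2=8.
Step 41. [r4c6∈{7}] r4c6's peers cover all but 7. So r4c6=7.
Step 42. [r9c1∈{7}] nothing but 7 survives at r9c1, so r9c1=7.
Step 43. [r6c9∈{9}] r6c9 is down to just 9, so r6c9=9.

Answer: 5 6 1 3 9 2 4 7 8 / 3 7 2 4 1 8 5 9 6 / 4 9 8 7 6 5 2 3 1 / 1 4 9 6 8 7 3 2 5 / 2 5 7 9 3 1 8 6 4 / 6 8 3 2 5 4 7 1 9 / 8 2 4 1 7 9 6 5 3 / 9 3 5 8 2 6 1 4 7 / 7 1 6 5 4 3 9 8 2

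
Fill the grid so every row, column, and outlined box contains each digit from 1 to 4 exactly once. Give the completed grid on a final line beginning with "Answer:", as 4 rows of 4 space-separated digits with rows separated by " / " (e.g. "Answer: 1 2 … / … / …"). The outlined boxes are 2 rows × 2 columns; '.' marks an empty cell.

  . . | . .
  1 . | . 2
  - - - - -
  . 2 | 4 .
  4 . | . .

Step 1. [r2c3∈{3}] r2c3 is down to just 3, so r2c3=3.
Step 2. [r3c4∈{1,3}] 1 has one home in row 3: r3c4 ⇒ r3c4=1.
Step 3. [r3c1∈{3}] nothing but 3 survives at r3c1 ⇒ r3c1=3.
Step 4. [r2c2∈{4}] nothing but 4 survives at r2c2, so r2c2=4.
Step 5. [r1c3∈{1}] r1c3 has the single candidate 1. So r1c3=1.
Step 6. [r4c4∈{3}] only 3 remains possible at r4c4, so r4c4=3.
Step 7. [r4c3∈{2}] r4c3 has the single candidate 2, so r4c3=2.
Step 8. [r1c1∈{2}] r1c1 is down to just 2 ⇒ r1c1=2.
Step 9. [r1c2∈{3}] only 3 remains possible at r1c2. So r1c2=3.
Step 10. [r4c2∈{1}] r4c2 has the single candidate 1, so r4c2=1.
Step 11. [r1c4∈{4}] nothing but 4 survives at r1c4 ⇒ r1c4=4.

Answer: 2 3 1 4 / 1 4 3 2 / 3 2 4 1 / 4 1 2 3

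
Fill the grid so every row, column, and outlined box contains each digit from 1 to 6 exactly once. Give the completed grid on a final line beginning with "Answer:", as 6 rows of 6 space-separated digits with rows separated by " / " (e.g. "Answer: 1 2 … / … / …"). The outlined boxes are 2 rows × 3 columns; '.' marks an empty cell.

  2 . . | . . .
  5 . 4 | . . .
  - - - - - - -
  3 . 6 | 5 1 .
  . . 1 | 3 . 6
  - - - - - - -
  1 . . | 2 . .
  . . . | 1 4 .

Step 1. [r1c3∈{3}] only 3 remains possible at r1c3 ⇒ r1c3=3.
Step 2. [r5c3∈{5}] r5c3 is down to just 5 ⇒ r5c3=5.
Step 3. [r5c6∈{3}] r5c6 has the single candidate 3, so r5c6=3.
Step 4. [r2c4∈{6}] nothing but 6 survives at r2c4, so r2c4=6.
Step 5. [r1c2∈{1,6}] across row 1, 6 lands solely at r1c2 ⇒ r1c2=6.
Step 6. [r3c6∈{2,4}] box 4 places 4 nowhere but r3c6, so r3c6=4.
Step 7. [r3c2∈{2}] r3c2's peers cover all but 2, so r3c2=2.
Step 8. [r1c6∈{1,5}] across row 1, 1 lands solely at r1c6. So r1c6=1.
Step 9. [r5c2∈{4}] only 4 remains possible at r5c2 ⇒ r5c2=4.
Step 10. [r4c5∈{2}] r4c5 has the single candidate 2. So r4c5=2.
Step 11. [r2c6∈{2}] nothing but 2 survives at r2c6 ⇒ r2c6=2.
Step 12. [r6c2∈{3}] r6c2 has the single candidate 3 ⇒ r6c2=3.
Step 13. [r1c5∈{5}] r1c5 has the single candidate 5, so r1c5=5.
Step 14. [r6c1∈{6}] nothing but 6 survives at r6c1 ⇒ r6c1=6.
Step 15. [r4c2∈{5}] r4c2 has the single candidate 5, so r4c2=5.
Step 16. [r1c4∈{4}] r1c4's peers cover all but 4, so r1c4=4.
Step 17. [r4c1∈{4}] r4c1 is down to just 4 ⇒ r4c1=4.
Step 18. [r2c2∈{1}] nothing but 1 survives at r2c2, so r2c2=1.
Step 19. [r5c5∈{6}] nothing but 6 survives at r5c5 ⇒ r5c5=6.
Step 20. [r6c3∈{2}] nothing but 2 survives at r6c3. So r6c3=2.
Step 21. [r2c5∈{3}] only 3 remains possible at r2c5 ⇒ r2c5=3.
Step 22. [r6c6∈{5}] r6c6 has the single candidate 5 ⇒ r6c6=5.

Answer: 2 6 3 4 5 1 / 5 1 4 6 3 2 / 3 2 6 5 1 4 / 4 5 1 3 2 6 / 1 4 5 2 6 3 / 6 3 2 1 4 5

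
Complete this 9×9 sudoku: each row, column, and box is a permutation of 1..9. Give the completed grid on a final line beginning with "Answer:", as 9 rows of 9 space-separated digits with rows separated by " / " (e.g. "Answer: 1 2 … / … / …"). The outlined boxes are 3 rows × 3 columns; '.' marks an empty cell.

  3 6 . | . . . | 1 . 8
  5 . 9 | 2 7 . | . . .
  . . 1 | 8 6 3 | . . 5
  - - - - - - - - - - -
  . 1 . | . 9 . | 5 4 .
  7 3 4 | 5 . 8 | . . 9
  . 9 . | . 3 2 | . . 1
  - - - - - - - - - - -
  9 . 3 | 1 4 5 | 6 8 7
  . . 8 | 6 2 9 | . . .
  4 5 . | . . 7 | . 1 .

Step 1. [r4c9∈{2,3,6}] across row 4, 3 lands solely at r4c9 ⇒ r4c9=3.
Step 2. [r3c1∈{2}] r3c1 is down to just 2, so r3c1=2.
Step 3. [r5c8∈{2,6}] 6 has one home in row 5: r5c8. So r5c8=6.
Step 4. [r6c8∈{7}] r6c8's peers cover all but 7 ⇒ r6c8=7.
Step 5. [r3c7∈{4,7,9}] r3c7 is the only open cell in col 7 admitting 7, so r3c7=7.
Step 6. [r9c3∈{2,6}] r9c3 is the only open cell in row 9 admitting 6 ⇒ r9c3=6.
Step 7. [r2c8∈{3}] only 3 remains possible at r2c8, so r2c8=3.
Step 8. [r2c7∈{4}] r2c7 has the single candidate 4. So r2c7=4.
Step 9. [r6c1∈{6,8}] 6 has one home in row 6: r6c1 ⇒ r6c1=6.
Step 10. [r9c7∈{2,3,9}] row 9 places 9 nowhere but r9c7, so r9c7=9.
Step 11. [r1c4∈{4,9}] in col 4, 9 fits only at r1c4. So r1c4=9.
Step 12. [r5c7∈{2}] r5c7's peers cover all but 2, so r5c7=2.
Step 13. [r2c6∈{1}] r2c6's peers cover all but 1, so r2c6=1.
Step 14. [r8c7∈{3}] nothing but 3 survives at r8c7, so r8c7=3.
Step 15. [r9c5∈{8}] only 8 remains possible at r9c5. So r9c5=8.
Step 16. [r5c5∈{1}] r5c5's peers cover all but 1. So r5c5=1.
Step 17. [r4c6∈{6}] only 6 remains possible at r4c6, so r4c6=6.
Step 18. [r4c3∈{2}] r4c3 has the single candidate 2 ⇒ r4c3=2.
Step 19. [r4c4∈{7}] r4c4's peers cover all but 7, so r4c4=7.
Step 20. [r7c2∈{2}] r7c2 has the single candidate 2 ⇒ r7c2=2.
Step 21. [r8c8∈{5}] r8c8 is down to just 5, so r8c8=5.
Step 22. [r1c8∈{2}] only 2 remains possible at r1c8 ⇒ r1c8=2.
Step 23. [r3c2∈{4}] nothing but 4 survives at r3c2 ⇒ r3c2=4.
Step 24. [r4c1∈{8}] only 8 remains possible at r4c1. So r4c1=8.
Step 25. [r2c2∈{8}] nothing but 8 survives at r2c2, so r2c2=8.
Step 26. [r1c3∈{7}] nothing but 7 survives at r1c3 ⇒ r1c3=7.
Step 27. [r8c1∈{1}] r8c1 is down to just 1. So r8c1=1.
Step 28. [r9c4∈{3}] only 3 remains possible at r9c4, so r9c4=3.
Step 29. [r8c2∈{7}] nothing but 7 survives at r8c2. So r8c2=7.
Step 30. [r1c6∈{4}] nothing but 4 survives at r1c6 ⇒ r1c6=4.
Step 31. [r6c4∈{4}] r6c4's peers cover all but 4. So r6c4=4.
Step 32. [r2c9∈{6}] r2c9 has the single candidate 6. So r2c9=6.
Step 33. [r3c8∈{9}] only 9 remains possible at r3c8, so r3c8=9.
Step 34. [r9c9∈{2}] nothing but 2 survives at r9c9. So r9c9=2.
Step 35. [r8c9∈{4}] nothing but 4 survives at r8c9 ⇒ r8c9=4.
Step 36. [r1c5∈{5}] only 5 remains possible at r1c5, so r1c5=5.
Step 37. [r6c7∈{8}] nothing but 8 survives at r6c7, so r6c7=8.
Step 38. [r6c3∈{5}] nothing but 5 survives at r6c3. So r6c3=5.

Answer: 3 6 7 9 5 4 1 2 8 / 5 8 9 2 7 1 4 3 6 / 2 4 1 8 6 3 7 9 5 / 8 1 2 7 9 6 5 4 3 / 7 3 4 5 1 8 2 6 9 / 6 9 5 4 3 2 8 7 1 / 9 2 3 1 4 5 6 8 7 / 1 7 8 6 2 9 3 5 4 / 4 5 6 3 8 7 9 1 2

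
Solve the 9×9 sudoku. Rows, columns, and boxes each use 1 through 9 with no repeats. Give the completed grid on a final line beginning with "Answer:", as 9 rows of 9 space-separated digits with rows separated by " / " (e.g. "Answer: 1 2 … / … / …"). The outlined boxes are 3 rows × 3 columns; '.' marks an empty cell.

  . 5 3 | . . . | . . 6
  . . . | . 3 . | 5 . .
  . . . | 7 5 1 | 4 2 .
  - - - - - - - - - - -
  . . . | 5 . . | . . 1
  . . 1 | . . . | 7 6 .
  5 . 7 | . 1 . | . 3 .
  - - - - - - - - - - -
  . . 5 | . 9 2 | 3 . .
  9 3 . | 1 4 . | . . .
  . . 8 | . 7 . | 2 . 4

Step 1. [r4c5∈{2,6,8}] r4c5 is the only open cell in col 5 admitting 6, so r4c5=6.
Step 2. [r6c2∈{2,4,6,8,9}] row 6 places 6 nowhere but r6c2, so r6c2=6.
Step 3. [r4c8∈{4,8,9}] col 8 places 4 nowhere but r4c8 ⇒ r4c8=4.
Step 4. [r2c3∈{2,4,6,9}] across col 3, 4 lands solely at r2c3. So r2c3=4.
Step 5. [r9c2∈{1}] r9c2 is down to just 1, so r9c2=1.
Step 6. [r9c1∈{6}] r9c1 has the single candidate 6 ⇒ r9c1=6.
Step 7. [r3c1∈{8}] r3c1 is down to just 8. So r3c1=8.
Step 8. [r1c7∈{1,8,9}] across col 7, 1 lands solely at r1c7 ⇒ r1c7=1.
Step 9. [r3c2∈{9}] only 9 remains possible at r3c2 ⇒ r3c2=9.
Step 10. [r5c9∈{2,5,8,9}] across row 5, 5 lands solely at r5c9. So r5c9=5.
Step 11. [r9c8∈{5,9}] row 9 places 9 nowhere but r9c8, so r9c8=9.
Step 12. [r2c9∈{7,8,9}] in box 3, 9 fits only at r2c9 ⇒ r2c9=9.
Step 13. [r4c3∈{2,9}] col 3 places 9 nowhere but r4c3. So r4c3=9.
Step 14. [r4c7∈{8}] r4c7 has the single candidate 8, so r4c7=8.
Step 15. [r5c2∈{2,4,8}] r5c2 is the only open cell in col 2 admitting 8. So r5c2=8.
Step 16. [r1c5∈{2,8}] 8 has one home in col 5: r1c5 ⇒ r1c5=8.
Step 17. [r5c1∈{2,3,4}] in box 4, 4 fits only at r5c1. So r5c1=4.
Step 18. [r7c1∈{7}] r7c1's peers cover all but 7. So r7c1=7.
Step 19. [r1c1∈{2}] r1c1 has the single candidate 2, so r1c1=2.
Step 20. [r7c9∈{8}] r7c9 is down to just 8, so r7c9=8.
Step 21. [r6c4∈{2,4,8,9}] 8 has one home in col 4: r6c4 ⇒ r6c4=8.
Step 22. [r7c4∈{6}] r7c4 is down to just 6, so r7c4=6.
Step 23. [r6c6∈{4,9}] across row 6, 4 lands solely at r6c6, so r6c6=4.
Step 24. [r1c8∈{7}] r1c8 is down to just 7. So r1c8=7.
Step 25. [r9c4∈{3}] nothing but 3 survives at r9c4, so r9c4=3.
Step 26. [r5c6∈{3,9}] across row 5, 3 lands solely at r5c6 ⇒ r5c6=3.
Step 27. [r5c4∈{2,9}] in row 5, 9 fits only at r5c4 ⇒ r5c4=9.
Step 28. [r9c6∈{5}] only 5 remains possible at r9c6, so r9c6=5.
Step 29. [r2c8∈{8}] r2c8's peers cover all but 8, so r2c8=8.
Step 30. [r2c4∈{2}] r2c4 is down to just 2, so r2c4=2.
Step 31. [r2c6∈{6}] r2c6's peers cover all but 6, so r2c6=6.
Step 32. [r8c6∈{8}] r8c6's peers cover all but 8 ⇒ r8c6=8.
Step 33. [r2c2∈{7}] only 7 remains possible at r2c2. So r2c2=7.
Step 34. [r8c3∈{2}] r8c3's peers cover all but 2. So r8c3=2.
Step 35. [r8c8∈{5}] r8c8's peers cover all but 5, so r8c8=5.
Step 36. [r4c2∈{2}] r4c2 has the single candidate 2, so r4c2=2.
Step 37. [r3c9∈{3}] r3c9 is down to just 3. So r3c9=3.
Step 38. [r1c6∈{9}] r1c6 has the single candidate 9, so r1c6=9.
Step 39. [r7c8∈{1}] r7c8 is down to just 1. So r7c8=1.
Step 40. [r7c2∈{4}] nothing but 4 survives at r7c2. So r7c2=4.
Step 41. [r5c5∈{2}] r5c5 is down to just 2, so r5c5=2.
Step 42. [r3c3∈{6}] r3c3 is down to just 6, so r3c3=6.
Step 43. [r6c7∈{9}] r6c7's peers cover all but 9, so r6c7=9.
Step 44. [r6c9∈{2}] only 2 remains possible at r6c9 ⇒ r6c9=2.
Step 45. [r1c4∈{4}] only 4 remains possible at r1c4, so r1c4=4.
Step 46. [r2c1∈{1}] r2c1 is down to just 1, so r2c1=1.
Step 47. [r4c6∈{7}] r4c6's peers cover all but 7. So r4c6=7.
Step 48. [r8c7∈{6}] r8c7's peers cover all but 6, so r8c7=6.
Step 49. [r8c9∈{7}] r8c9 is down to just 7 ⇒ r8c9=7.
Step 50. [r4c1∈{3}] r4c1 has the single candidate 3. So r4c1=3.

Answer: 2 5 3 4 8 9 1 7 6 / 1 7 4 2 3 6 5 8 9 / 8 9 6 7 5 1 4 2 3 / 3 2 9 5 6 7 8 4 1 / 4 8 1 9 2 3 7 6 5 / 5 6 7 8 1 4 9 3 2 / 7 4 5 6 9 2 3 1 8 / 9 3 2 1 4 8 6 5 7 / 6 1 8 3 7 5 2 9 4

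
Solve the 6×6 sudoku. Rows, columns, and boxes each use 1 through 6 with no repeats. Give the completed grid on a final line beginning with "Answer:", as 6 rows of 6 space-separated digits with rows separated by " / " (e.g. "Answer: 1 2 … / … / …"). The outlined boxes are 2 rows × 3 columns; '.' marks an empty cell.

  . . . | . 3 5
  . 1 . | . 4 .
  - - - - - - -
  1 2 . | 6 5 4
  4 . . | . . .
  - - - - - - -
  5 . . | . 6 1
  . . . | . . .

Step 1. [r2c4∈{2}] r2c4 has the single candidate 2 ⇒ r2c4=2.
Step 2. [r3c3∈{3}] r3c3's peers cover all but 3 ⇒ r3c3=3.
Step 3. [r5c3∈{2,4}] across row 5, 2 lands solely at r5c3, so r5c3=2.
Step 4. [r6c3∈{1,4,6}] r6c3 is the only open cell in row 6 admitting 1 ⇒ r6c3=1.
Step 5. [r2c3∈{5,6}] row 2 places 5 nowhere but r2c3. So r2c3=5.
Step 6. [r4c3∈{6}] r4c3 has the single candidate 6 ⇒ r4c3=6.
Step 7. [r4c5∈{1,2}] r4c5 is the only open cell in col 5 admitting 1. So r4c5=1.
Step 8. [r4c4∈{3}] r4c4's peers cover all but 3 ⇒ r4c4=3.
Step 9. [r6c6∈{2,3}] 3 has one home in col 6: r6c6 ⇒ r6c6=3.
Step 10. [r6c1∈{6}] only 6 remains possible at r6c1 ⇒ r6c1=6.
Step 11. [r6c2∈{4}] only 4 remains possible at r6c2 ⇒ r6c2=4.
Step 12. [r1c2∈{6}] r1c2's peers cover all but 6, so r1c2=6.
Step 13. [r4c6∈{2}] only 2 remains possible at r4c6. So r4c6=2.
Step 14. [r1c4∈{1}] r1c4's peers cover all but 1. So r1c4=1.
Step 15. [r6c5∈{2}] r6c5's peers cover all but 2, so r6c5=2.
Step 16. [r5c2∈{3}] r5c2's peers cover all but 3, so r5c2=3.
Step 17. [r2c1∈{3}] nothing but 3 survives at r2c1, so r2c1=3.
Step 18. [r1c1∈{2}] r1c1's peers cover all but 2. So r1c1=2.
Step 19. [r6c4∈{5}] r6c4's peers cover all but 5 ⇒ r6c4=5.
Step 20. [r5c4∈{4}] nothing but 4 survives at r5c4 ⇒ r5c4=4.
Step 21. [r4c2∈{5}] only 5 remains possible at r4c2, so r4c2=5.
Step 22. [r2c6∈{6}] r2c6's peers cover all but 6, so r2c6=6.
Step 23. [r1c3∈{4}] only 4 remains possible at r1c3 ⇒ r1c3=4.

Answer: 2 6 4 1 3 5 / 3 1 5 2 4 6 / 1 2 3 6 5 4 / 4 5 6 3 1 2 / 5 3 2 4 6 1 / 6 4 1 5 2 3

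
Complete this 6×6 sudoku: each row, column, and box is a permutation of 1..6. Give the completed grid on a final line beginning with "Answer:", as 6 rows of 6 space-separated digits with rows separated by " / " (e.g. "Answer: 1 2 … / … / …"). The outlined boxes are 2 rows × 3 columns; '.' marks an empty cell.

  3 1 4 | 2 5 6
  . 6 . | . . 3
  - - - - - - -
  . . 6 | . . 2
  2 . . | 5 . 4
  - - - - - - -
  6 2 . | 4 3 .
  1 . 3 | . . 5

Step 1. [r3c2∈{3,4,5}] 5 has one home in col 2: r3c2, so r3c2=5.
Step 2. [r3c5∈{1}] r3c5's peers cover all but 1. So r3c5=1.
Step 3. [r2c3∈{2,5}] row 2 places 2 nowhere but r2c3. So r2c3=2.
Step 4. [r6c4∈{6}] r6c4 has the single candidate 6 ⇒ r6c4=6.
Step 5. [r2c4∈{1}] only 1 remains possible at r2c4, so r2c4=1.
Step 6. [r4c2∈{3}] r4c2's peers cover all but 3 ⇒ r4c2=3.
Step 7. [r5c6∈{1}] r5c6 has the single candidate 1, so r5c6=1.
Step 8. [r2c5∈{4}] nothing but 4 survives at r2c5, so r2c5=4.
Step 9. [r3c4∈{3}] r3c4's peers cover all but 3, so r3c4=3.
Step 10. [r4c3∈{1}] only 1 remains possible at r4c3, so r4c3=1.
Step 11. [r2c1∈{5}] r2c1's peers cover all but 5, so r2c1=5.
Step 12. [r5c3∈{5}] r5c3 is down to just 5. So r5c3=5.
Step 13. [r6c2∈{4}] r6c2's peers cover all but 4, so r6c2=4.
Step 14. [r6c5∈{2}] nothing but 2 survives at r6c5, so r6c5=2.
Step 15. [r4c5∈{6}] r4c5 has the single candidate 6 ⇒ r4c5=6.
Step 16. [r3c1∈{4}] only 4 remains possible at r3c1 ⇒ r3c1=4.

Answer: 3 1 4 2 5 6 / 5 6 2 1 4 3 / 4 5 6 3 1 2 / 2 3 1 5 6 4 / 6 2 5 4 3 1 / 1 4 3 6 2 5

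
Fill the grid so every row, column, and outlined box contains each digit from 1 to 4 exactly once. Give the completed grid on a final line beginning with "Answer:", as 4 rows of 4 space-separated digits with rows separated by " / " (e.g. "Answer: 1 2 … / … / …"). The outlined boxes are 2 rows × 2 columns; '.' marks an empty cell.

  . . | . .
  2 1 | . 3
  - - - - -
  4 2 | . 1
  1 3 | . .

Step 1. [r2c3∈{4}] only 4 remains possible at r2c3, so r2c3=4.
Step 2. [r1c4∈{2}] r1c4 is down to just 2. So r1c4=2.
Step 3. [r1c3∈{1}] r1c3 is down to just 1, so r1c3=1.
Step 4. [r3c3∈{3}] r3c3's peers cover all but 3. So r3c3=3.
Step 5. [r4c4∈{4}] r4c4 is down to just 4 ⇒ r4c4=4.
Step 6. [r4c3∈{2}] nothing but 2 survives at r4c3, so r4c3=2.
Step 7. [r1c2∈{4}] r1c2 has the single candidate 4 ⇒ r1c2=4.
Step 8. [r1c1∈{3}] r1c1 has the single candidate 3. So r1c1=3.

Answer: 3 4 1 2 / 2 1 4 3 / 4 2 3 1 / 1 3 2 4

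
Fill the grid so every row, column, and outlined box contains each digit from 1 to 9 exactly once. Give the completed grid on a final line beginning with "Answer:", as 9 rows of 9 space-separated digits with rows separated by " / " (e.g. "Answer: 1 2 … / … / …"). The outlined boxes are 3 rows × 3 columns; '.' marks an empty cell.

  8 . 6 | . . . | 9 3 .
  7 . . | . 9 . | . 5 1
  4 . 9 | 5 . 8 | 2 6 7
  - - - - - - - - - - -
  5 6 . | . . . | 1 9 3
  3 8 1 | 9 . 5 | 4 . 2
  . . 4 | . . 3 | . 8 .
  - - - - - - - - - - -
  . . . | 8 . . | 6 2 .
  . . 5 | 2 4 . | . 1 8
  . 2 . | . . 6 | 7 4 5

Step 1. [r9c1∈{1,9}] in row 9, 9 fits only at r9c1 ⇒ r9c1=9.
Step 2. [r2c2∈{3}] r2c2 has the single candidate 3 ⇒ r2c2=3.
Step 3. [r9c4∈{1,3}] in col 4, 3 fits only at r9c4 ⇒ r9c4=3.
Step 4. [r9c5∈{1}] r9c5's peers cover all but 1 ⇒ r9c5=1.
Step 5. [r1c6∈{1,2,4,7}] 1 has one home in col 6: r1c6 ⇒ r1c6=1.
Step 6. [r8c2∈{7}] only 7 remains possible at r8c2. So r8c2=7.
Step 7. [r1c5∈{2,7}] across row 1, 2 lands solely at r1c5. So r1c5=2.
Step 8. [r4c3∈{2,7}] r4c3 is the only open cell in col 3 admitting 7. So r4c3=7.
Step 9. [r5c5∈{6,7}] 6 has one home in row 5: r5c5, so r5c5=6.
Step 10. [r4c4∈{4}] r4c4's peers cover all but 4. So r4c4=4.
Step 11. [r7c6∈{7,9}] in col 6, 7 fits only at r7c6 ⇒ r7c6=7.
Step 12. [r6c4∈{1,7}] row 6 places 1 nowhere but r6c4, so r6c4=1.
Step 13. [r7c1∈{1}] r7c1 is down to just 1. So r7c1=1.
Step 14. [r6c7∈{5}] r6c7 has the single candidate 5, so r6c7=5.
Step 15. [r8c1∈{6}] r8c1 has the single candidate 6, so r8c1=6.
Step 16. [r6c2∈{9}] only 9 remains possible at r6c2, so r6c2=9.
Step 17. [r2c4∈{6}] only 6 remains possible at r2c4. So r2c4=6.
Step 18. [r4c5∈{8}] r4c5 has the single candidate 8, so r4c5=8.
Step 19. [r1c2∈{5}] only 5 remains possible at r1c2, so r1c2=5.
Step 20. [r2c3∈{2}] r2c3 has the single candidate 2. So r2c3=2.
Step 21. [r1c9∈{4}] r1c9's peers cover all but 4. So r1c9=4.
Step 22. [r2c7∈{8}] r2c7 is down to just 8, so r2c7=8.
Step 23. [r9c3∈{8}] r9c3's peers cover all but 8, so r9c3=8.
Step 24. [r1c4∈{7}] r1c4 has the single candidate 7. So r1c4=7.
Step 25. [r6c9∈{6}] r6c9's peers cover all but 6, so r6c9=6.
Step 26. [r7c2∈{4}] nothing but 4 survives at r7c2, so r7c2=4.
Step 27. [r8c6∈{9}] only 9 remains possible at r8c6, so r8c6=9.
Step 28. [r4c6∈{2}] nothing but 2 survives at r4c6, so r4c6=2.
Step 29. [r7c5∈{5}] r7c5 has the single candidate 5. So r7c5=5.
Step 30. [r6c1∈{2}] r6c1 has the single candidate 2. So r6c1=2.
Step 31. [r8c7∈{3}] r8c7 is down to just 3 ⇒ r8c7=3.
Step 32. [r6c5∈{7}] r6c5 has the single candidate 7 ⇒ r6c5=7.
Step 33. [r7c3∈{3}] r7c3's peers cover all but 3 ⇒ r7c3=3.
Step 34. [r3c2∈{1}] only 1 remains possible at r3c2. So r3c2=1.
Step 35. [r3c5∈{3}] r3c5 has the single candidate 3, so r3c5=3.
Step 36. [r7c9∈{9}] r7c9's peers cover all but 9 ⇒ r7c9=9.
Step 37. [r2c6∈{4}] r2c6's peers cover all but 4, so r2c6=4.
Step 38. [r5c8∈{7}] nothing but 7 survives at r5c8, so r5c8=7.

Answer: 8 5 6 7 2 1 9 3 4 / 7 3 2 6 9 4 8 5 1 / 4 1 9 5 3 8 2 6 7 / 5 6 7 4 8 2 1 9 3 / 3 8 1 9 6 5 4 7 2 / 2 9 4 1 7 3 5 8 6 / 1 4 3 8 5 7 6 2 9 / 6 7 5 2 4 9 3 1 8 / 9 2 8 3 1 6 7 4 5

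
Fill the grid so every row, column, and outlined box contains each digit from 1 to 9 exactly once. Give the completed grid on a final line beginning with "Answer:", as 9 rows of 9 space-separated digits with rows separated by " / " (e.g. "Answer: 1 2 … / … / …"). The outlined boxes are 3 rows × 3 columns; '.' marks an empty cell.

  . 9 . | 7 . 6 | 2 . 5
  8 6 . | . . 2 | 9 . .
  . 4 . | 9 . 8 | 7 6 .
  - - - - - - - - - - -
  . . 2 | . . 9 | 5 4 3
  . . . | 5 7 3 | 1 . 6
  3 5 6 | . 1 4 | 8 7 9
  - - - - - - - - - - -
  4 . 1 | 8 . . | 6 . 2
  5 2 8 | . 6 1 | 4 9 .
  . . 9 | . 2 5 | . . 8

Step 1. [r2c4∈{1,3,4}] 1 has one home in col 4: r2c4, so r2c4=1.
Step 2. [r2c8∈{3}] r2c8 is down to just 3. So r2c8=3.
Step 3. [r4c2∈{1,7,8}] across col 2, 1 lands solely at r4c2. So r4c2=1.
Step 4. [r1c3∈{3}] only 3 remains possible at r1c3, so r1c3=3.
Step 5. [r8c4∈{3}] r8c4 is down to just 3, so r8c4=3.
Step 6. [r7c2∈{3,7}] across row 7, 3 lands solely at r7c2, so r7c2=3.
Step 7. [r3c3∈{5}] r3c3 is down to just 5. So r3c3=5.
Step 8. [r1c1∈{1}] only 1 remains possible at r1c1. So r1c1=1.
Step 9. [r9c2∈{7}] r9c2's peers cover all but 7 ⇒ r9c2=7.
Step 10. [r2c5∈{4,5}] 5 has one home in row 2: r2c5, so r2c5=5.
Step 11. [r1c8∈{8}] only 8 remains possible at r1c8 ⇒ r1c8=8.
Step 12. [r5c8∈{2}] only 2 remains possible at r5c8, so r5c8=2.
Step 13. [r3c1∈{2}] r3c1 has the single candidate 2 ⇒ r3c1=2.
Step 14. [r8c9∈{7}] nothing but 7 survives at r8c9. So r8c9=7.
Step 15. [r7c8∈{5}] r7c8's peers cover all but 5 ⇒ r7c8=5.
Step 16. [r4c4∈{6}] only 6 remains possible at r4c4 ⇒ r4c4=6.
Step 17. [r4c5∈{8}] nothing but 8 survives at r4c5 ⇒ r4c5=8.
Step 18. [r7c6∈{7}] r7c6 has the single candidate 7. So r7c6=7.
Step 19. [r7c5∈{9}] r7c5 has the single candidate 9. So r7c5=9.
Step 20. [r9c1∈{6}] r9c1's peers cover all but 6. So r9c1=6.
Step 21. [r2c9∈{4}] r2c9's peers cover all but 4. So r2c9=4.
Step 22. [r5c1∈{9}] nothing but 9 survives at r5c1, so r5c1=9.
Step 23. [r9c8∈{1}] only 1 remains possible at r9c8 ⇒ r9c8=1.
Step 24. [r6c4∈{2}] nothing but 2 survives at r6c4. So r6c4=2.
Step 25. [r5c2∈{8}] nothing but 8 survives at r5c2 ⇒ r5c2=8.
Step 26. [r3c5∈{3}] only 3 remains possible at r3c5 ⇒ r3c5=3.
Step 27. [r9c4∈{4}] only 4 remains possible at r9c4, so r9c4=4.
Step 28. [r3c9∈{1}] r3c9 has the single candidate 1. So r3c9=1.
Step 29. [r1c5∈{4}] r1c5 is down to just 4, so r1c5=4.
Step 30. [r4c1∈{7}] only 7 remains possible at r4c1 ⇒ r4c1=7.
Step 31. [r2c3∈{7}] r2c3 is down to just 7. So r2c3=7.
Step 32. [r5c3∈{4}] r5c3's peers cover all but 4. So r5c3=4.
Step 33. [r9c7∈{3}] r9c7 is down to just 3. So r9c7=3.

Answer: 1 9 3 7 4 6 2 8 5 / 8 6 7 1 5 2 9 3 4 / 2 4 5 9 3 8 7 6 1 / 7 1 2 6 8 9 5 4 3 / 9 8 4 5 7 3 1 2 6 / 3 5 6 2 1 4 8 7 9 / 4 3 1 8 9 7 6 5 2 / 5 2 8 3 6 1 4 9 7 / 6 7 9 4 2 5 3 1 8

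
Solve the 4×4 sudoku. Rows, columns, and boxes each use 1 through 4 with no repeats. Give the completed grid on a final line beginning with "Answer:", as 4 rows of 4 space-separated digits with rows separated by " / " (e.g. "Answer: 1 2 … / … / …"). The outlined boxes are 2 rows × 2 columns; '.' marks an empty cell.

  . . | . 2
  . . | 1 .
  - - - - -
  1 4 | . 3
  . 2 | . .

Step 1. [r2c2∈{3}] only 3 remains possible at r2c2 ⇒ r2c2=3.
Step 2. [r2c4∈{4}] r2c4's peers cover all but 4 ⇒ r2c4=4.
Step 3. [r1c1∈{4}] nothing but 4 survives at r1c1 ⇒ r1c1=4.
Step 4. [r1c3∈{3}] r1c3 has the single candidate 3 ⇒ r1c3=3.
Step 5. [r4c1∈{3}] r4c1's peers cover all but 3, so r4c1=3.
Step 6. [r4c4∈{1}] only 1 remains possible at r4c4 ⇒ r4c4=1.
Step 7. [r2c1∈{2}] nothing but 2 survives at r2c1. So r2c1=2.
Step 8. [r3c3∈{2}] nothing but 2 survives at r3c3, so r3c3=2.
Step 9. [r1c2∈{1}] only 1 remains possible at r1c2, so r1c2=1.
Step 10. [r4c3∈{4}] nothing but 4 survives at r4c3, so r4c3=4.

Answer: 4 1 3 2 / 2 3 1 4 / 1 4 2 3 / 3 2 4 1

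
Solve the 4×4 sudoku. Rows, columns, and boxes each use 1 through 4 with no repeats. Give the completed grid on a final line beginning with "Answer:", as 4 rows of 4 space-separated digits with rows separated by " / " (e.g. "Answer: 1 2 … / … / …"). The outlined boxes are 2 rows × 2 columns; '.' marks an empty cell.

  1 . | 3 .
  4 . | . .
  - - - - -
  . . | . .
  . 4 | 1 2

Step 1. [r3c4∈{3,4}] col 4 places 3 nowhere but r3c4 ⇒ r3c4=3.
Step 2. [r1c2∈{2}] r1c2 has the single candidate 2 ⇒ r1c2=2.
Step 3. [r1c4∈{4}] r1c4 has the single candidate 4, so r1c4=4.
Step 4. [r3c2∈{1}] nothing but 1 survives at r3c2 ⇒ r3c2=1.
Step 5. [r3c3∈{4}] r3c3 has the single candidate 4, so r3c3=4.
Step 6. [r2c3∈{2}] r2c3 has the single candidate 2 ⇒ r2c3=2.
Step 7. [r2c4∈{1}] r2c4 is down to just 1, so r2c4=1.
Step 8. [r2c2∈{3}] r2c2 has the single candidate 3. So r2c2=3.
Step 9. [r4c1∈{3}] only 3 remains possible at r4c1, so r4c1=3.
Step 10. [r3c1∈{2}] r3c1 is down to just 2, so r3c1=2.

Answer: 1 2 3 4 / 4 3 2 1 / 2 1 4 3 / 3 4 1 2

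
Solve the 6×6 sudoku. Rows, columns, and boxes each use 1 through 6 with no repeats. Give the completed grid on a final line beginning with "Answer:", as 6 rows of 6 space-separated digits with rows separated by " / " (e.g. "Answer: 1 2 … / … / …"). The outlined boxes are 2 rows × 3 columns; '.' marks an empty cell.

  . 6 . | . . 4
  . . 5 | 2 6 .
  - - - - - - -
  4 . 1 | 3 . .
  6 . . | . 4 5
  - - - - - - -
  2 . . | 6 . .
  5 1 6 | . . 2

Step 1. [r6c5∈{3}] nothing but 3 survives at r6c5 ⇒ r6c5=3.
Step 2. [r2c6∈{1,3}] in col 6, 3 fits only at r2c6, so r2c6=3.
Step 3. [r5c3∈{3,4}] col 3 places 4 nowhere but r5c3 ⇒ r5c3=4.
Step 4. [r1c1∈{1,3}] across col 1, 3 lands solely at r1c1, so r1c1=3.
Step 5. [r1c4∈{1,5}] in col 4, 5 fits only at r1c4, so r1c4=5.
Step 6. [r4c3∈{2,3}] across col 3, 3 lands solely at r4c3, so r4c3=3.
Step 7. [r3c5∈{2}] r3c5 has the single candidate 2 ⇒ r3c5=2.
Step 8. [r5c6∈{1}] nothing but 1 survives at r5c6 ⇒ r5c6=1.
Step 9. [r3c6∈{6}] r3c6 is down to just 6. So r3c6=6.
Step 10. [r6c4∈{4}] r6c4's peers cover all but 4. So r6c4=4.
Step 11. [r5c5∈{5}] r5c5 is down to just 5 ⇒ r5c5=5.
Step 12. [r1c5∈{1}] only 1 remains possible at r1c5, so r1c5=1.
Step 13. [r4c4∈{1}] r4c4 has the single candidate 1, so r4c4=1.
Step 14. [r5c2∈{3}] only 3 remains possible at r5c2 ⇒ r5c2=3.
Step 15. [r2c1∈{1}] nothing but 1 survives at r2c1, so r2c1=1.
Step 16. [r1c3∈{2}] nothing but 2 survives at r1c3 ⇒ r1c3=2.
Step 17. [r4c2∈{2}] nothing but 2 survives at r4c2. So r4c2=2.
Step 18. [r3c2∈{5}] r3c2's peers cover all but 5. So r3c2=5.
Step 19. [r2c2∈{4}] r2c2 has the single candidate 4. So r2c2=4.

Answer: 3 6 2 5 1 4 / 1 4 5 2 6 3 / 4 5 1 3 2 6 / 6 2 3 1 4 5 / 2 3 4 6 5 1 / 5 1 6 4 3 2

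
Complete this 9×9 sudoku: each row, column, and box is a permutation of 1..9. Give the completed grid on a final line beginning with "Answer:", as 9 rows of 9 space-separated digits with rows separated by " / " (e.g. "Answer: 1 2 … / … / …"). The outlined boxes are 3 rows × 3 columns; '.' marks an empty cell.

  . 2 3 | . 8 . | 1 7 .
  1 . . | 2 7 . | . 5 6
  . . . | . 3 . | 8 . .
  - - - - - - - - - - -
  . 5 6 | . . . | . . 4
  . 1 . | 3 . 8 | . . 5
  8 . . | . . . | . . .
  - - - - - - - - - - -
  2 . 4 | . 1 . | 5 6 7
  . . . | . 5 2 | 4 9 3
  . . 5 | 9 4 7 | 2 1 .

Step 1. [r5c8∈{2}] r5c8's peers cover all but 2. So r5c8=2.
Step 2. [r8c4∈{6,8}] across box 8, 6 lands solely at r8c4, so r8c4=6.
Step 3. [r1c9∈{9}] r1c9 has the single candidate 9 ⇒ r1c9=9.
Step 4. [r8c1∈{7}] r8c1 has the single candidate 7. So r8c1=7.
Step 5. [r7c2∈{3,8,9}] across row 7, 9 lands solely at r7c2, so r7c2=9.
Step 6. [r5c1∈{4,9}] r5c1 is the only open cell in row 5 admitting 4 ⇒ r5c1=4.
Step 7. [r6c8∈{3}] r6c8 has the single candidate 3 ⇒ r6c8=3.
Step 8. [r6c2∈{7}] r6c2 is down to just 7. So r6c2=7.
Step 9. [r5c3∈{9}] r5c3's peers cover all but 9. So r5c3=9.
Step 10. [r2c6∈{4,9}] row 2 places 9 nowhere but r2c6, so r2c6=9.
Step 11. [r4c6∈{1}] r4c6 is down to just 1 ⇒ r4c6=1.
Step 12. [r9c2∈{3,6,8}] in col 2, 3 fits only at r9c2. So r9c2=3.
Step 13. [r3c2∈{4,6}] in col 2, 6 fits only at r3c2. So r3c2=6.
Step 14. [r5c5∈{6}] r5c5 has the single candidate 6. So r5c5=6.
Step 15. [r1c1∈{5}] r1c1 is down to just 5, so r1c1=5.
Step 16. [r1c4∈{4}] nothing but 4 survives at r1c4, so r1c4=4.
Step 17. [r8c2∈{8}] r8c2's peers cover all but 8, so r8c2=8.
Step 18. [r3c6∈{5}] r3c6's peers cover all but 5. So r3c6=5.
Step 19. [r4c5∈{2,9}] r4c5 is the only open cell in row 4 admitting 2, so r4c5=2.
Step 20. [r4c7∈{7,9}] 9 has one home in row 4: r4c7. So r4c7=9.
Step 21. [r2c3∈{8}] nothing but 8 survives at r2c3, so r2c3=8.
Step 22. [r6c3∈{2}] r6c3 has the single candidate 2. So r6c3=2.
Step 23. [r3c3∈{7}] r3c3 has the single candidate 7, so r3c3=7.
Step 24. [r2c7∈{3}] r2c7's peers cover all but 3 ⇒ r2c7=3.
Step 25. [r3c9∈{2}] r3c9's peers cover all but 2. So r3c9=2.
Step 26. [r9c1∈{6}] r9c1's peers cover all but 6. So r9c1=6.
Step 27. [r3c8∈{4}] nothing but 4 survives at r3c8, so r3c8=4.
Step 28. [r6c9∈{1}] r6c9 has the single candidate 1, so r6c9=1.
Step 29. [r2c2∈{4}] r2c2 is down to just 4. So r2c2=4.
Step 30. [r5c7∈{7}] nothing but 7 survives at r5c7 ⇒ r5c7=7.
Step 31. [r6c5∈{9}] only 9 remains possible at r6c5, so r6c5=9.
Step 32. [r6c7∈{6}] r6c7 has the single candidate 6. So r6c7=6.
Step 33. [r3c4∈{1}] nothing but 1 survives at r3c4 ⇒ r3c4=1.
Step 34. [r4c4∈{7}] nothing but 7 survives at r4c4 ⇒ r4c4=7.
Step 35. [r3c1∈{9}] r3c1 has the single candidate 9. So r3c1=9.
Step 36. [r9c9∈{8}] r9c9 has the single candidate 8, so r9c9=8.
Step 37. [r7c4∈{8}] nothing but 8 survives at r7c4. So r7c4=8.
Step 38. [r6c4∈{5}] nothing but 5 survives at r6c4 ⇒ r6c4=5.
Step 39. [r4c8∈{8}] r4c8 is down to just 8 ⇒ r4c8=8.
Step 40. [r4c1∈{3}] r4c1's peers cover all but 3, so r4c1=3.
Step 41. [r6c6∈{4}] r6c6 is down to just 4. So r6c6=4.
Step 42. [r8c3∈{1}] nothing but 1 survives at r8c3. So r8c3=1.
Step 43. [r1c6∈{6}] nothing but 6 survives at r1c6. So r1c6=6.
Step 44. [r7c6∈{3}] only 3 remains possible at r7c6. So r7c6=3.

Answer: 5 2 3 4 8 6 1 7 9 / 1 4 8 2 7 9 3 5 6 / 9 6 7 1 3 5 8 4 2 / 3 5 6 7 2 1 9 8 4 / 4 1 9 3 6 8 7 2 5 / 8 7 2 5 9 4 6 3 1 / 2 9 4 8 1 3 5 6 7 / 7 8 1 6 5 2 4 9 3 / 6 3 5 9 4 7 2 1 8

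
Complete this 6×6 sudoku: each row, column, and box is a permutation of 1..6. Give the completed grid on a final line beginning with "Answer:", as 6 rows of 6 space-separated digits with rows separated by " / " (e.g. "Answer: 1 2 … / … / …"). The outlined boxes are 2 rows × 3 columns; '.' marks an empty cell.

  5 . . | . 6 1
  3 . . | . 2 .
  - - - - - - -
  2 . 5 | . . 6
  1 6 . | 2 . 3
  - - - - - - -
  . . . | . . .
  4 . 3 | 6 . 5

Step 1. [r2c6∈{4}] r2c6's peers cover all but 4. So r2c6=4.
Step 2. [r6c2∈{1,2}] r6c2 is the only open cell in row 6 admitting 2 ⇒ r6c2=2.
Step 3. [r6c5∈{1}] only 1 remains possible at r6c5. So r6c5=1.
Step 4. [r3c5∈{4}] only 4 remains possible at r3c5, so r3c5=4.
Step 5. [r2c3∈{1,6}] in row 2, 6 fits only at r2c3, so r2c3=6.
Step 6. [r5c2∈{1,5}] across row 5, 5 lands solely at r5c2, so r5c2=5.
Step 7. [r5c5∈{3}] r5c5 is down to just 3 ⇒ r5c5=3.
Step 8. [r1c3∈{2,4}] across row 1, 2 lands solely at r1c3 ⇒ r1c3=2.
Step 9. [r1c2∈{4}] r1c2 is down to just 4. So r1c2=4.
Step 10. [r4c3∈{4}] r4c3's peers cover all but 4, so r4c3=4.
Step 11. [r5c1∈{6}] r5c1's peers cover all but 6 ⇒ r5c1=6.
Step 12. [r3c2∈{3}] r3c2 is down to just 3 ⇒ r3c2=3.
Step 13. [r2c4∈{5}] only 5 remains possible at r2c4 ⇒ r2c4=5.
Step 14. [r5c3∈{1}] r5c3's peers cover all but 1. So r5c3=1.
Step 15. [r4c5∈{5}] nothing but 5 survives at r4c5. So r4c5=5.
Step 16. [r1c4∈{3}] r1c4's peers cover all but 3 ⇒ r1c4=3.
Step 17. [r5c4∈{4}] r5c4 is down to just 4. So r5c4=4.
Step 18. [r3c4∈{1}] nothing but 1 survives at r3c4 ⇒ r3c4=1.
Step 19. [r2c2∈{1}] r2c2's peers cover all but 1, so r2c2=1.
Step 20. [r5c6∈{2}] nothing but 2 survives at r5c6 ⇒ r5c6=2.

Answer: 5 4 2 3 6 1 / 3 1 6 5 2 4 / 2 3 5 1 4 6 / 1 6 4 2 5 3 / 6 5 1 4 3 2 / 4 2 3 6 1 5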